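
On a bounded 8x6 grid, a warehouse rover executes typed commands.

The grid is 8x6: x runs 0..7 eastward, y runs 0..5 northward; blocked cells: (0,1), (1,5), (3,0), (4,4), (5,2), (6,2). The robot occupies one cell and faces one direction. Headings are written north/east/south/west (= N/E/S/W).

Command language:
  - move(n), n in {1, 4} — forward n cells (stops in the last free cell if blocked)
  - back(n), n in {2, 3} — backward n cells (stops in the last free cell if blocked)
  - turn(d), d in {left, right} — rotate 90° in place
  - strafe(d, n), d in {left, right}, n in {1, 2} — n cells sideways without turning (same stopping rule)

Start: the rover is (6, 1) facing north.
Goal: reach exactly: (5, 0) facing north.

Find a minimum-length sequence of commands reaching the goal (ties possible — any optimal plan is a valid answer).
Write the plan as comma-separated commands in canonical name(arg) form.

strafe(left, 1), back(2)

from: (6, 1) facing north
t=1 strafe(left, 1) ⇒ (5, 1) facing north
t=2 back(2) ⇒ (5, 0) facing north
no 1-step plan works, so 2 is optimal.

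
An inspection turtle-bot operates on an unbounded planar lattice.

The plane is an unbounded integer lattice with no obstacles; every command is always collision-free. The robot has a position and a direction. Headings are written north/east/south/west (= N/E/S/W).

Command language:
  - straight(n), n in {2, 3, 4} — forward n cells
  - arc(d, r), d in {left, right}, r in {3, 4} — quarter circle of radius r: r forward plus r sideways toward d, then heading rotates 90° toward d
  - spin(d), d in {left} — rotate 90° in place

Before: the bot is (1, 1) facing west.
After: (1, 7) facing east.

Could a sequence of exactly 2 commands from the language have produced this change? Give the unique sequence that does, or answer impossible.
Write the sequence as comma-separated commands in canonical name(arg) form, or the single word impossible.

key: position moved to (1,7) AND the heading swung to E — translation plus rotation needed
initial: (1, 1) facing west
step 1 (arc(right, 3)): (-2, 4) facing north
step 2 (arc(right, 3)): (1, 7) facing east
no other 2-command option fits: unique.

arc(right, 3), arc(right, 3)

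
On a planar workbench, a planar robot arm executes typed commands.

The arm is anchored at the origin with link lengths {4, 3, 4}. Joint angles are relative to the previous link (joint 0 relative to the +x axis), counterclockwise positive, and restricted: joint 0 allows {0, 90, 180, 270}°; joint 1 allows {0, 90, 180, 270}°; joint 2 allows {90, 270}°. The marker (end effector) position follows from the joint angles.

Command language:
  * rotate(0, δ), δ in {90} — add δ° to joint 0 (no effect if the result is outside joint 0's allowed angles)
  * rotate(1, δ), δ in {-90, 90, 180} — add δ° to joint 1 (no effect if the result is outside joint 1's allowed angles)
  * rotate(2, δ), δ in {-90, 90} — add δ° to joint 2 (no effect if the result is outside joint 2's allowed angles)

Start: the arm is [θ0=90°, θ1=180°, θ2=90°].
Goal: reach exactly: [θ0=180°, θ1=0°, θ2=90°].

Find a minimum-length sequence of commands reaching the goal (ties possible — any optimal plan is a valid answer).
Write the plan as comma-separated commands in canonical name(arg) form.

rotate(1, 180), rotate(0, 90)

begin: [θ0=90°, θ1=180°, θ2=90°]
1. rotate(1, 180) → [θ0=90°, θ1=0°, θ2=90°]
2. rotate(0, 90) → [θ0=180°, θ1=0°, θ2=90°]
minimal: 2 command(s), checked below 2.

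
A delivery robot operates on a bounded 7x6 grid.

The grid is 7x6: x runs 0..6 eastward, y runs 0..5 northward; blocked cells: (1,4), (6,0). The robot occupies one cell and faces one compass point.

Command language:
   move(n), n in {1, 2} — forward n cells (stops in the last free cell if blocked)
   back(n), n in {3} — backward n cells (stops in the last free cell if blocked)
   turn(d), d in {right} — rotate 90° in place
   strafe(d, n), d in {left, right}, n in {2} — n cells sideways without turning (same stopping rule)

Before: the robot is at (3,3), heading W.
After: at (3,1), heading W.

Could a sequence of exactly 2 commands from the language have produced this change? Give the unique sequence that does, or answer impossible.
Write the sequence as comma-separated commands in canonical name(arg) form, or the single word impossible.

every 2-command combo misses the target.

impossible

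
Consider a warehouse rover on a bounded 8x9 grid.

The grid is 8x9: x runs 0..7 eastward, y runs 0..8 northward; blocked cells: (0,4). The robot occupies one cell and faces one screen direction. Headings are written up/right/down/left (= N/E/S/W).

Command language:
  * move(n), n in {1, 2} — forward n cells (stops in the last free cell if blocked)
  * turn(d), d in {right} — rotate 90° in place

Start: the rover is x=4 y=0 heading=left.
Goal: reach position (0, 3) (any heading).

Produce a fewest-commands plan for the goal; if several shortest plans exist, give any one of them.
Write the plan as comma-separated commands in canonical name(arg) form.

initial: x=4 y=0 heading=left
1. move(2) → x=2 y=0 heading=left
2. move(2) → x=0 y=0 heading=left
3. turn(right) → x=0 y=0 heading=up
4. move(1) → x=0 y=1 heading=up
5. move(2) → x=0 y=3 heading=up
nothing shorter than 5 reaches the goal.

move(2), move(2), turn(right), move(1), move(2)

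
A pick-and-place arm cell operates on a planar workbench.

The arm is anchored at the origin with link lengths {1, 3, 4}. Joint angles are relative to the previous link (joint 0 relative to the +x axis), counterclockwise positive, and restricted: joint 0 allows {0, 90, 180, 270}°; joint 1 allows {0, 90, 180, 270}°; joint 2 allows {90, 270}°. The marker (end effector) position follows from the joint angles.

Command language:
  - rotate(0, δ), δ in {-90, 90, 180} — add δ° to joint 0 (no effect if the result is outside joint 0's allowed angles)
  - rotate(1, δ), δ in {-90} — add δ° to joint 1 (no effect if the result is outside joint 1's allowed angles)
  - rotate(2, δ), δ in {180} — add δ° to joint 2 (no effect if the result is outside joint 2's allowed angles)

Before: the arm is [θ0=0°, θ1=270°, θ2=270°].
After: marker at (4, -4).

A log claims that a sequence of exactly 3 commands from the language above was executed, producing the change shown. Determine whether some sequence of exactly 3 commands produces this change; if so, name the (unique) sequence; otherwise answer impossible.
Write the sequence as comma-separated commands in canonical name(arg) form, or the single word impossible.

start: [θ0=0°, θ1=270°, θ2=270°]
[1] after rotate(1, -90): [θ0=0°, θ1=180°, θ2=270°]
[2] after rotate(1, -90): [θ0=0°, θ1=90°, θ2=270°]
[3] after rotate(1, -90): [θ0=0°, θ1=0°, θ2=270°]
no other 3-command option fits: unique.

rotate(1, -90), rotate(1, -90), rotate(1, -90)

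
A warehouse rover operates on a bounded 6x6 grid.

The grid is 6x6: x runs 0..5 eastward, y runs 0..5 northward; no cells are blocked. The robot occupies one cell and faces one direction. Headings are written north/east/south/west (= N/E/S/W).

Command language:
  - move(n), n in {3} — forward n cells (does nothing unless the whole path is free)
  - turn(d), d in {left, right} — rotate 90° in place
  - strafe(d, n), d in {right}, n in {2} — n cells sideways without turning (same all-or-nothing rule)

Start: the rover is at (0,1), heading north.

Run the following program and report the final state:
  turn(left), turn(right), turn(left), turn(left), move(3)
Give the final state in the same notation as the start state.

t0: at (0,1), heading north
[1] after turn(left): at (0,1), heading west
[2] after turn(right): at (0,1), heading north
[3] after turn(left): at (0,1), heading west
[4] after turn(left): at (0,1), heading south
[5] after move(3): at (0,1), heading south

at (0,1), heading south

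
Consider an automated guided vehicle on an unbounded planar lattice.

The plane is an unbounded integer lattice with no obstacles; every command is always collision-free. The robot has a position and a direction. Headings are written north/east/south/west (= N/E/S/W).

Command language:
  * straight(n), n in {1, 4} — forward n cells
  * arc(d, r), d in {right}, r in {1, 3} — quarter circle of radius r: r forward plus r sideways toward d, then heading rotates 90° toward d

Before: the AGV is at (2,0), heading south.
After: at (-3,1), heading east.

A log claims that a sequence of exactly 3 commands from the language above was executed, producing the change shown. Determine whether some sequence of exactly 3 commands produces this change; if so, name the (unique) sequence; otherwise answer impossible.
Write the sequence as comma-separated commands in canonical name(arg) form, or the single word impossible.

key: order matters: swapping arc(right, 3) and arc(right, 1) lands elsewhere
begin: at (2,0), heading south
[1] after arc(right, 3): at (-1,-3), heading west
[2] after arc(right, 3): at (-4,0), heading north
[3] after arc(right, 1): at (-3,1), heading east
all 64 alternatives checked — unique.

arc(right, 3), arc(right, 3), arc(right, 1)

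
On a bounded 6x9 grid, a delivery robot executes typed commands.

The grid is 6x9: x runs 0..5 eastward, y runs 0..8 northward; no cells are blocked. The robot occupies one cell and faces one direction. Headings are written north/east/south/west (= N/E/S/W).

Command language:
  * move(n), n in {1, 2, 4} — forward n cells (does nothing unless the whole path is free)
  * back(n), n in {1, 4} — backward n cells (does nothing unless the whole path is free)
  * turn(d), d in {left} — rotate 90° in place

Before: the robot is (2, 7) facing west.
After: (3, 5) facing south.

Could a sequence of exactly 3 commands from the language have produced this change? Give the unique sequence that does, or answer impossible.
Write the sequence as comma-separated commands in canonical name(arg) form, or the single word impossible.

back(1), turn(left), move(2)

key: position moved to (3,5) AND the heading swung to S — translation plus rotation needed
initial: (2, 7) facing west
[1] after back(1): (3, 7) facing west
[2] after turn(left): (3, 7) facing south
[3] after move(2): (3, 5) facing south
no other 3-command option fits: unique.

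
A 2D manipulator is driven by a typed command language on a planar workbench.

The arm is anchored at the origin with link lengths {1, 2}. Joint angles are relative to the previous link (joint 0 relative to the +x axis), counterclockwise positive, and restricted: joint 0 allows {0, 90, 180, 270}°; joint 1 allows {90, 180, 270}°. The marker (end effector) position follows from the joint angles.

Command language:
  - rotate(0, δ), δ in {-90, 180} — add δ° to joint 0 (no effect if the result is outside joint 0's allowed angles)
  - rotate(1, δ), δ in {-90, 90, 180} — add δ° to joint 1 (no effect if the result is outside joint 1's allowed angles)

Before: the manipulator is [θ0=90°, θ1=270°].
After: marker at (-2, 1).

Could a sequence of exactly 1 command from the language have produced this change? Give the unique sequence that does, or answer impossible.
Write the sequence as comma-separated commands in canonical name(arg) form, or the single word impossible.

rotate(1, 180)

from: [θ0=90°, θ1=270°]
1. rotate(1, 180) → [θ0=90°, θ1=90°]
no other 1-command option fits: unique.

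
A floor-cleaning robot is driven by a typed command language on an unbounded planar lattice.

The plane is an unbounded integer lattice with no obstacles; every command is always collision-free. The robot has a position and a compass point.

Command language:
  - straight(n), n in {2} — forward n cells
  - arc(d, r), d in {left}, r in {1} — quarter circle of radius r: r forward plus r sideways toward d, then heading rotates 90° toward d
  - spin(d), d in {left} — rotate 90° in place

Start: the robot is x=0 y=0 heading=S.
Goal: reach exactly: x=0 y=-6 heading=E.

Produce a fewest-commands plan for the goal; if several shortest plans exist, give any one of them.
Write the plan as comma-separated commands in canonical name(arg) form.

begin: x=0 y=0 heading=S
step 1 (straight(2)): x=0 y=-2 heading=S
step 2 (straight(2)): x=0 y=-4 heading=S
step 3 (straight(2)): x=0 y=-6 heading=S
step 4 (spin(left)): x=0 y=-6 heading=E
shorter routes all fall short; 4 is best.

straight(2), straight(2), straight(2), spin(left)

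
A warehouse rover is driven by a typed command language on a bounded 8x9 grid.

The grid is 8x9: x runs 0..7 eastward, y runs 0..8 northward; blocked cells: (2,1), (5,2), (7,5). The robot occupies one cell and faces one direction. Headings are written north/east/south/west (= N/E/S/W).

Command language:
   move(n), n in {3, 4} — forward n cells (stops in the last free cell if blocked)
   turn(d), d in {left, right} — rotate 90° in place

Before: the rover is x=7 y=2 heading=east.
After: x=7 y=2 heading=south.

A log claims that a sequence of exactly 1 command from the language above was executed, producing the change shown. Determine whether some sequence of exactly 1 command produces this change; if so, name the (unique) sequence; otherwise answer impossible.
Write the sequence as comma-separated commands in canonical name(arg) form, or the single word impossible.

key: parked at (7,2) the whole time — nothing moves the robot
t0: x=7 y=2 heading=east
1. turn(right) → x=7 y=2 heading=south
all 4 alternatives checked — unique.

turn(right)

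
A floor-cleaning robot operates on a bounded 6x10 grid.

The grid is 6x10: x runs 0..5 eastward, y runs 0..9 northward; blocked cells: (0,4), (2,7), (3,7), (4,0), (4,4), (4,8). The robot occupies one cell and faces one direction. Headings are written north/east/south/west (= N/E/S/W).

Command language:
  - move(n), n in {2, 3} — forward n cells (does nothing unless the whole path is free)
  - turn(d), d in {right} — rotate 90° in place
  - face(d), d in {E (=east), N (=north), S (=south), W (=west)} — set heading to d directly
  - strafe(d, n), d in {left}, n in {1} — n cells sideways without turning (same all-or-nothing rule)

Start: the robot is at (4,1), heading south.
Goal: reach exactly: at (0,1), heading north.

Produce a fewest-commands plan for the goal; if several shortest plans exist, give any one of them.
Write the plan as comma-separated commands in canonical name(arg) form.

begin: at (4,1), heading south
[1] after turn(right): at (4,1), heading west
[2] after move(2): at (2,1), heading west
[3] after move(2): at (0,1), heading west
[4] after turn(right): at (0,1), heading north
shorter routes all fall short; 4 is best.

turn(right), move(2), move(2), turn(right)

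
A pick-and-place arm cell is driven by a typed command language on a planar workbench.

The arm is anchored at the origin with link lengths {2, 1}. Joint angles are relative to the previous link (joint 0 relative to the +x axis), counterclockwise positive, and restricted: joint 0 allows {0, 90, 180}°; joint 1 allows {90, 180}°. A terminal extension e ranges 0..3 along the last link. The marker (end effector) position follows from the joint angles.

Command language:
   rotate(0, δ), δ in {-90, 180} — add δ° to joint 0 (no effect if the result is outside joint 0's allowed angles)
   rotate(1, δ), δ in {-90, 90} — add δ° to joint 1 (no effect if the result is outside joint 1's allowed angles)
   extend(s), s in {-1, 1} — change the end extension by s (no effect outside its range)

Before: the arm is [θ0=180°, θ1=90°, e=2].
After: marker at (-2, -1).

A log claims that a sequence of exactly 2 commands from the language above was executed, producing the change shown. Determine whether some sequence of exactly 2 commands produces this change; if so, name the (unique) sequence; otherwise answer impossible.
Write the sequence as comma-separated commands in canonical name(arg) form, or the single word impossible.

from: [θ0=180°, θ1=90°, e=2]
t=1 extend(-1) ⇒ [θ0=180°, θ1=90°, e=1]
t=2 extend(-1) ⇒ [θ0=180°, θ1=90°, e=0]
all 36 alternatives checked — unique.

extend(-1), extend(-1)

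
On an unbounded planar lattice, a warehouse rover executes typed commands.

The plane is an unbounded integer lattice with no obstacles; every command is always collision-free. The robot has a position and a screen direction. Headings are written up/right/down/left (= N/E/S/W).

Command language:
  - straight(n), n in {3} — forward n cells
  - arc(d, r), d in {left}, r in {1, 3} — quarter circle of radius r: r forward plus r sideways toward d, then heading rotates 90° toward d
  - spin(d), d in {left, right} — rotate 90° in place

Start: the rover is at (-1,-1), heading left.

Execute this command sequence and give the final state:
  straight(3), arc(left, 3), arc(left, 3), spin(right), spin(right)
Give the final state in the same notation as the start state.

begin: at (-1,-1), heading left
t=1 straight(3) ⇒ at (-4,-1), heading left
t=2 arc(left, 3) ⇒ at (-7,-4), heading down
t=3 arc(left, 3) ⇒ at (-4,-7), heading right
t=4 spin(right) ⇒ at (-4,-7), heading down
t=5 spin(right) ⇒ at (-4,-7), heading left

at (-4,-7), heading left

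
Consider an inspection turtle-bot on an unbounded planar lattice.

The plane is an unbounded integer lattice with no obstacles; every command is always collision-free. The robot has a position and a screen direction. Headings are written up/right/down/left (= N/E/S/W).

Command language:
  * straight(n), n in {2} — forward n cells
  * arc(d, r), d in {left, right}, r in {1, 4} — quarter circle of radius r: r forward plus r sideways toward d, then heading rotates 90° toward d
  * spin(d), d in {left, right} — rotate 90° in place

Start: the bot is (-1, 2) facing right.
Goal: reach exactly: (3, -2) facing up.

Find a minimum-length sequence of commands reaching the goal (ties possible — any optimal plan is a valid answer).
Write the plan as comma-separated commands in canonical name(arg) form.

spin(right), arc(left, 4), spin(left)

t0: (-1, 2) facing right
[1] after spin(right): (-1, 2) facing down
[2] after arc(left, 4): (3, -2) facing right
[3] after spin(left): (3, -2) facing up
nothing shorter than 3 reaches the goal.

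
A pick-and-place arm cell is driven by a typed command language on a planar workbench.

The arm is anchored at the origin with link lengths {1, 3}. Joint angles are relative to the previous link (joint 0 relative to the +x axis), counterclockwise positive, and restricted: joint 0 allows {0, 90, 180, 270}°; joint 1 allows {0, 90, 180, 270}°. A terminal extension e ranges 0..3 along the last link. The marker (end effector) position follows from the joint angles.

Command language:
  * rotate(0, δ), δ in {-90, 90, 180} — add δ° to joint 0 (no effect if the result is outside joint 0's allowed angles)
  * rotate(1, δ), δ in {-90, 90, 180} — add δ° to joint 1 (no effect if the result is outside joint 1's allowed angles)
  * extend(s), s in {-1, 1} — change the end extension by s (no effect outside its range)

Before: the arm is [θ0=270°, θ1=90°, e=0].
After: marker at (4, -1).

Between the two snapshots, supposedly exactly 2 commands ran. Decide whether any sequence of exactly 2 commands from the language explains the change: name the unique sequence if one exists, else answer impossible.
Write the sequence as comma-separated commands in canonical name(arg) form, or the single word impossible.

key: order matters: swapping extend(-1) and extend(1) lands elsewhere
initial: [θ0=270°, θ1=90°, e=0]
1. extend(-1) → [θ0=270°, θ1=90°, e=0]
2. extend(1) → [θ0=270°, θ1=90°, e=1]
all 64 alternatives checked — unique.

extend(-1), extend(1)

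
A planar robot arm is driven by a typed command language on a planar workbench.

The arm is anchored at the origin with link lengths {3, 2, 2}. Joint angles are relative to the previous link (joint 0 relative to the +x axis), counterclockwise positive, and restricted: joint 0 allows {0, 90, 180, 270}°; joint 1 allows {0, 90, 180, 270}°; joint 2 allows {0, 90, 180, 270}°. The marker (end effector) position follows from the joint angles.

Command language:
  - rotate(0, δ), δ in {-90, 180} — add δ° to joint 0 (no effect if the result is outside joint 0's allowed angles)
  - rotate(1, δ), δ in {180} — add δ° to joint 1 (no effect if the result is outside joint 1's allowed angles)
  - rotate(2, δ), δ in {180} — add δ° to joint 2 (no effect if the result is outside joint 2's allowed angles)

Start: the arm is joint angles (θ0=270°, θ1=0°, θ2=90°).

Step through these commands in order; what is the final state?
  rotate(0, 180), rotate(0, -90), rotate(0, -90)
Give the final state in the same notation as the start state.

t0: joint angles (θ0=270°, θ1=0°, θ2=90°)
1. rotate(0, 180) → joint angles (θ0=90°, θ1=0°, θ2=90°)
2. rotate(0, -90) → joint angles (θ0=0°, θ1=0°, θ2=90°)
3. rotate(0, -90) → joint angles (θ0=270°, θ1=0°, θ2=90°)

joint angles (θ0=270°, θ1=0°, θ2=90°)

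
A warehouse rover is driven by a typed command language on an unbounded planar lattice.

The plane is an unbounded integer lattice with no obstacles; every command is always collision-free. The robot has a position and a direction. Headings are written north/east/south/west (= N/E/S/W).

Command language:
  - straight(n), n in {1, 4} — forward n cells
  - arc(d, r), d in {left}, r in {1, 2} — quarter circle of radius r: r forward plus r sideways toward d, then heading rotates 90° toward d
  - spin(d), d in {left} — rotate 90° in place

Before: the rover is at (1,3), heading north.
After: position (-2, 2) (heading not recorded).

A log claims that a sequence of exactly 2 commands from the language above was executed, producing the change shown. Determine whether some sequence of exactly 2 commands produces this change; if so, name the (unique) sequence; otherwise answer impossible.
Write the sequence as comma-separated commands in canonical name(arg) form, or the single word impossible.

arc(left, 1), arc(left, 2)

key: order matters: swapping arc(left, 1) and arc(left, 2) lands elsewhere
begin: at (1,3), heading north
t=1 arc(left, 1) ⇒ at (0,4), heading west
t=2 arc(left, 2) ⇒ at (-2,2), heading south
all 25 alternatives checked — unique.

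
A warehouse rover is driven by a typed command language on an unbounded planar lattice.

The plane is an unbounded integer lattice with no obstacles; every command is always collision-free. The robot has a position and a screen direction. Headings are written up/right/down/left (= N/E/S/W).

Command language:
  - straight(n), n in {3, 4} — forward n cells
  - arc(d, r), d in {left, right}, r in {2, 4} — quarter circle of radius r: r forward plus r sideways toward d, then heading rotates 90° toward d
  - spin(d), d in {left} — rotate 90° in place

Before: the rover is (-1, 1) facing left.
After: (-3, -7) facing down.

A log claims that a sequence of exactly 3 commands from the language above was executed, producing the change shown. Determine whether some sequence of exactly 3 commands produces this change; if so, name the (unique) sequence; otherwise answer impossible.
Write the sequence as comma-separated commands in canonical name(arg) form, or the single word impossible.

arc(left, 2), straight(3), straight(3)

key: cell and facing (now S) both changed — the 3 commands mix motion and turning
initial: (-1, 1) facing left
1. arc(left, 2) → (-3, -1) facing down
2. straight(3) → (-3, -4) facing down
3. straight(3) → (-3, -7) facing down
all 343 alternatives checked — unique.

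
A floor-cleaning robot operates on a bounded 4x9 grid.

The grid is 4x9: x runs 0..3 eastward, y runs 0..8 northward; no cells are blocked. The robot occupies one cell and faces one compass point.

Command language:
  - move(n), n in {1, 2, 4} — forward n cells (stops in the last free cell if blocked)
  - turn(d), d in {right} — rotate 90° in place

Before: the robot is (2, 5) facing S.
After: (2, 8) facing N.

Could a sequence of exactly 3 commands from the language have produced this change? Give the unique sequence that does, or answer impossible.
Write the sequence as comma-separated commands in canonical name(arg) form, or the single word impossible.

key: position moved to (2,8) AND the heading swung to N — translation plus rotation needed
t0: (2, 5) facing S
t=1 turn(right) ⇒ (2, 5) facing W
t=2 turn(right) ⇒ (2, 5) facing N
t=3 move(4) ⇒ (2, 8) facing N
uniquely the one of 64 3-step routes that fits.

turn(right), turn(right), move(4)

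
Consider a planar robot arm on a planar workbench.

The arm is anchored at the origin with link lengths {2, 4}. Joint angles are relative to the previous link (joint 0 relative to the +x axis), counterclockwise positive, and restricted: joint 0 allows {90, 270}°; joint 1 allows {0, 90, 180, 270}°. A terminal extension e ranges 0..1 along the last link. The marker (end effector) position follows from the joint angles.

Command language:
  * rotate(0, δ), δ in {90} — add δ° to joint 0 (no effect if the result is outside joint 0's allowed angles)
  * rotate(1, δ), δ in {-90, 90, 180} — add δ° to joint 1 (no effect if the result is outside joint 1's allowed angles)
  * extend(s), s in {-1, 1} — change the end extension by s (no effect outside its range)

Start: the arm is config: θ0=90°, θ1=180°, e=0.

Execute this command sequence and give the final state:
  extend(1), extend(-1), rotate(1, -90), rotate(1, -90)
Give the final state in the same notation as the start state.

initial: config: θ0=90°, θ1=180°, e=0
t=1 extend(1) ⇒ config: θ0=90°, θ1=180°, e=1
t=2 extend(-1) ⇒ config: θ0=90°, θ1=180°, e=0
t=3 rotate(1, -90) ⇒ config: θ0=90°, θ1=90°, e=0
t=4 rotate(1, -90) ⇒ config: θ0=90°, θ1=0°, e=0

config: θ0=90°, θ1=0°, e=0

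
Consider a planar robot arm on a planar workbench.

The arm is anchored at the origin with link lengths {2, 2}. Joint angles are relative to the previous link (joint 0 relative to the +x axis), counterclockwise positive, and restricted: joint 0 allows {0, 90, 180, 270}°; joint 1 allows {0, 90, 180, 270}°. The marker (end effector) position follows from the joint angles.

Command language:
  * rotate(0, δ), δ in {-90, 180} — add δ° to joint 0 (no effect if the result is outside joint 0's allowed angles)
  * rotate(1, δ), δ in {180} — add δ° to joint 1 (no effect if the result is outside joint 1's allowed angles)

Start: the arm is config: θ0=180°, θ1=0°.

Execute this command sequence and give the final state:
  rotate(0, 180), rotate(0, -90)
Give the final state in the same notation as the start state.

t0: config: θ0=180°, θ1=0°
step 1 (rotate(0, 180)): config: θ0=0°, θ1=0°
step 2 (rotate(0, -90)): config: θ0=270°, θ1=0°

config: θ0=270°, θ1=0°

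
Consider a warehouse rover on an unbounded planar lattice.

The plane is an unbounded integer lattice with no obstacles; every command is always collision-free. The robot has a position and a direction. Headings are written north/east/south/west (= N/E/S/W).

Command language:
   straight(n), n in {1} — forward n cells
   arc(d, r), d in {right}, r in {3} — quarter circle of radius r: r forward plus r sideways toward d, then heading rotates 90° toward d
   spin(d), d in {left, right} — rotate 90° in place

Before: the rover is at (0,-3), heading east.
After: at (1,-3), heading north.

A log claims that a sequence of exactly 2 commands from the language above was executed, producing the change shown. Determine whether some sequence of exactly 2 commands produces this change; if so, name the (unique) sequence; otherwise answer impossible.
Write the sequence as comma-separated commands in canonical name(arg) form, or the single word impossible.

key: running spin(left) before straight(1) would end elsewhere — order is forced
start: at (0,-3), heading east
t=1 straight(1) ⇒ at (1,-3), heading east
t=2 spin(left) ⇒ at (1,-3), heading north
no rival 2-sequence matches.

straight(1), spin(left)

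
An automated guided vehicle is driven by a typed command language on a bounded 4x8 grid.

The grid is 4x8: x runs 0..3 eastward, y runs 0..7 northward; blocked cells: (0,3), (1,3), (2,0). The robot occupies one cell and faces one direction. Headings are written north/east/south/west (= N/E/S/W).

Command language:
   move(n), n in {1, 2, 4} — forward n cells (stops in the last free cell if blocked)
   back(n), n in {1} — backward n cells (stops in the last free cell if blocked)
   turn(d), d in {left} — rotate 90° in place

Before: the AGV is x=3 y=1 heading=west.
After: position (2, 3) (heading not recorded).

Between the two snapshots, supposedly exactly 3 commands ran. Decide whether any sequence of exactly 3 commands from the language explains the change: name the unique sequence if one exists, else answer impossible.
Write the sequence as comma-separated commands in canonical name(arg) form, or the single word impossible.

all 125 sequences checked — none match.

impossible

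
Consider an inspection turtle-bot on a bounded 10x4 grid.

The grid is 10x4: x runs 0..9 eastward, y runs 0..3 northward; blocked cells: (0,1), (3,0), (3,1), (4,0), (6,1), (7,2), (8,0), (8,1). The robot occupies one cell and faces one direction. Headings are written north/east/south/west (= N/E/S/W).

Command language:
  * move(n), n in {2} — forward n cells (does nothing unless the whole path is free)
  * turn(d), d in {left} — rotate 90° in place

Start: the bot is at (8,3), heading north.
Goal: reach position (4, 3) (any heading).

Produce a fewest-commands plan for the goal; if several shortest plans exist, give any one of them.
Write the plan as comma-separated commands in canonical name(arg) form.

turn(left), move(2), move(2)

start: at (8,3), heading north
t=1 turn(left) ⇒ at (8,3), heading west
t=2 move(2) ⇒ at (6,3), heading west
t=3 move(2) ⇒ at (4,3), heading west
minimal: 3 command(s), checked below 3.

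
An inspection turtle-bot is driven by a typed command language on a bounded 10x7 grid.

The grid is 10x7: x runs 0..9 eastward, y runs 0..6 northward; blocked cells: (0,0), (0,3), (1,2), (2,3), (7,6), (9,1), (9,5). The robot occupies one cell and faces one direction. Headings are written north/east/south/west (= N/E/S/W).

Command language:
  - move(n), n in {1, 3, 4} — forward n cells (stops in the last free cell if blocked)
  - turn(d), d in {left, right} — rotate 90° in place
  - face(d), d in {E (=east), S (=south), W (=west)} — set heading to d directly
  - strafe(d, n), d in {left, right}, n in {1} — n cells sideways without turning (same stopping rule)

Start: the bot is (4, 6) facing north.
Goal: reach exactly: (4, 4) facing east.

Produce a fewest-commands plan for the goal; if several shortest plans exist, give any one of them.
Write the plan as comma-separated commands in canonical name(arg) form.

turn(right), strafe(right, 1), strafe(right, 1)

t0: (4, 6) facing north
1. turn(right) → (4, 6) facing east
2. strafe(right, 1) → (4, 5) facing east
3. strafe(right, 1) → (4, 4) facing east
minimal: 3 command(s), checked below 3.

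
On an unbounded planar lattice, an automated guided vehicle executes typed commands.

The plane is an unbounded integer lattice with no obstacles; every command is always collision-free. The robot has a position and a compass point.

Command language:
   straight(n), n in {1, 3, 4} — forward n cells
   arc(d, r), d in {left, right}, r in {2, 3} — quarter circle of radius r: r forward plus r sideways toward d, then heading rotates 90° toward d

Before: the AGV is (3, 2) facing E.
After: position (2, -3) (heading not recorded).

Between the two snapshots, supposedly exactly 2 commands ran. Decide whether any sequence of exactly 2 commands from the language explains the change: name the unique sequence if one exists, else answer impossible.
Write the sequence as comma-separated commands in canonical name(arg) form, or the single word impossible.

key: order matters: swapping arc(right, 2) and arc(right, 3) lands elsewhere
from: (3, 2) facing E
[1] after arc(right, 2): (5, 0) facing S
[2] after arc(right, 3): (2, -3) facing W
uniquely the one of 49 2-step routes that fits.

arc(right, 2), arc(right, 3)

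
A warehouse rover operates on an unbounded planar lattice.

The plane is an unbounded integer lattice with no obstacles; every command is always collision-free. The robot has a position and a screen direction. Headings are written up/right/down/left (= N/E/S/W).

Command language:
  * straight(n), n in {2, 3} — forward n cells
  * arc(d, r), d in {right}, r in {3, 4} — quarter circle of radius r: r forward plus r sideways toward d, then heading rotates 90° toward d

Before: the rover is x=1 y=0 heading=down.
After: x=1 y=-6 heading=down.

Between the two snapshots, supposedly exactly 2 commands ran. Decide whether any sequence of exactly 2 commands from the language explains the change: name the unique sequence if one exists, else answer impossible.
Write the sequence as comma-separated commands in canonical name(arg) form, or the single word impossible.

key: heading stays S — no command in the sequence turns
begin: x=1 y=0 heading=down
step 1 (straight(3)): x=1 y=-3 heading=down
step 2 (straight(3)): x=1 y=-6 heading=down
uniquely the one of 16 2-step routes that fits.

straight(3), straight(3)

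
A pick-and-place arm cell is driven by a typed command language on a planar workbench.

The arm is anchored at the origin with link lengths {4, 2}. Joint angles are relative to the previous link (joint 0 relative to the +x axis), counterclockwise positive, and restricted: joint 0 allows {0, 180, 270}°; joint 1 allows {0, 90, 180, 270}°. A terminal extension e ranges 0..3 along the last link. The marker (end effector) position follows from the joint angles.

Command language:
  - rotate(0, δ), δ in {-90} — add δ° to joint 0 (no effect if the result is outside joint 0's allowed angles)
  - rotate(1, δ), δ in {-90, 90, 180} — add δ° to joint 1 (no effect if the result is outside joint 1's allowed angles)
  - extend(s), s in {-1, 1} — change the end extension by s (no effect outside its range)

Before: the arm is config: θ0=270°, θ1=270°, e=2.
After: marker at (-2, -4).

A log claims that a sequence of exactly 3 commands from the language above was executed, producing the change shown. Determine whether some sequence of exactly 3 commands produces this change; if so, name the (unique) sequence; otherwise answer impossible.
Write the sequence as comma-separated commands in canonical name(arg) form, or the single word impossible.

extend(-1), extend(-1), extend(-1)

begin: config: θ0=270°, θ1=270°, e=2
step 1 (extend(-1)): config: θ0=270°, θ1=270°, e=1
step 2 (extend(-1)): config: θ0=270°, θ1=270°, e=0
step 3 (extend(-1)): config: θ0=270°, θ1=270°, e=0
all 216 alternatives checked — unique.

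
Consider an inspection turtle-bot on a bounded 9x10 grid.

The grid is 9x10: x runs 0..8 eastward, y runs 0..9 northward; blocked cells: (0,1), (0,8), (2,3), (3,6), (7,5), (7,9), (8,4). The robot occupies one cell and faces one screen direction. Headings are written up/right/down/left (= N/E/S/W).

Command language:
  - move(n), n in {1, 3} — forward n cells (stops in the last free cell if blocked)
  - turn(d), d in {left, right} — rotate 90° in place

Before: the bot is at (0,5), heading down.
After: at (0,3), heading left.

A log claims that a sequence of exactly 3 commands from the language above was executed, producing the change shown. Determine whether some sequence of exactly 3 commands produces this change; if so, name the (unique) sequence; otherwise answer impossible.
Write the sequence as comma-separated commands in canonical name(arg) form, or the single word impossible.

key: running turn(right) before move(1) would end elsewhere — order is forced
from: at (0,5), heading down
t=1 move(1) ⇒ at (0,4), heading down
t=2 move(1) ⇒ at (0,3), heading down
t=3 turn(right) ⇒ at (0,3), heading left
all 64 alternatives checked — unique.

move(1), move(1), turn(right)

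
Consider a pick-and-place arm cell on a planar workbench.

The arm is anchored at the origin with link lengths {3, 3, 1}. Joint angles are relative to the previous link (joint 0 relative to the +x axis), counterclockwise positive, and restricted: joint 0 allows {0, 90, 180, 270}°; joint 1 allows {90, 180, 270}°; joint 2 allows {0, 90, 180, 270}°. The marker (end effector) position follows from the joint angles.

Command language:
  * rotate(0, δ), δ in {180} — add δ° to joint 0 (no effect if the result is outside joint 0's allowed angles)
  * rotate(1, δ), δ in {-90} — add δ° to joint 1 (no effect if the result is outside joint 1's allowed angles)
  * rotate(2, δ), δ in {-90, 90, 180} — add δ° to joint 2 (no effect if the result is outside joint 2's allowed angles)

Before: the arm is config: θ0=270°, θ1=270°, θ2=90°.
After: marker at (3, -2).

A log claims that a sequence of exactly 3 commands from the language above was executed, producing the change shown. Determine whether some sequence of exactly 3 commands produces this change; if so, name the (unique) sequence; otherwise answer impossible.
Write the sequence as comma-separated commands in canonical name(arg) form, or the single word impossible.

t0: config: θ0=270°, θ1=270°, θ2=90°
1. rotate(1, -90) → config: θ0=270°, θ1=180°, θ2=90°
2. rotate(1, -90) → config: θ0=270°, θ1=90°, θ2=90°
3. rotate(1, -90) → config: θ0=270°, θ1=90°, θ2=90°
no rival 3-sequence matches.

rotate(1, -90), rotate(1, -90), rotate(1, -90)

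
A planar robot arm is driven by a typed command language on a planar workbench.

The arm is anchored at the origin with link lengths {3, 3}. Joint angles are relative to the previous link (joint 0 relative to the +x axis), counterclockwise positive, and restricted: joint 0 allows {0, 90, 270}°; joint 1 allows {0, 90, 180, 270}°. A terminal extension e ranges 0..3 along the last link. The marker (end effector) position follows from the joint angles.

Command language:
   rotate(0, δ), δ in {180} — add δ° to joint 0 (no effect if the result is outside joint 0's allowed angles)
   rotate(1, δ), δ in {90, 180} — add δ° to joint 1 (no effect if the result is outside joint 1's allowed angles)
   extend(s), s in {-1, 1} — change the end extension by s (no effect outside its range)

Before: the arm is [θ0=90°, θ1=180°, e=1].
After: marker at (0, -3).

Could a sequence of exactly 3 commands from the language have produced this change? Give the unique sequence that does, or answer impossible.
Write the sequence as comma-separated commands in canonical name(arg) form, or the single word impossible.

extend(1), extend(1), extend(1)

start: [θ0=90°, θ1=180°, e=1]
t=1 extend(1) ⇒ [θ0=90°, θ1=180°, e=2]
t=2 extend(1) ⇒ [θ0=90°, θ1=180°, e=3]
t=3 extend(1) ⇒ [θ0=90°, θ1=180°, e=3]
uniquely the one of 125 3-step routes that fits.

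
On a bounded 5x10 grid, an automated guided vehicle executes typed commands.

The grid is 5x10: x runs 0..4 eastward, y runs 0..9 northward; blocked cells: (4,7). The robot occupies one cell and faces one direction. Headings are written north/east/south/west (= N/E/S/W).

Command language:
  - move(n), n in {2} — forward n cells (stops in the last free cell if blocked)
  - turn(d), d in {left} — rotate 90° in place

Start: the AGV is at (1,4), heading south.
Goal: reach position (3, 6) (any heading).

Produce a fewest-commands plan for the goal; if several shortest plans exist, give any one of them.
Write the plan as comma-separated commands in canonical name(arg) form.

turn(left), move(2), turn(left), move(2)

initial: at (1,4), heading south
[1] after turn(left): at (1,4), heading east
[2] after move(2): at (3,4), heading east
[3] after turn(left): at (3,4), heading north
[4] after move(2): at (3,6), heading north
nothing shorter than 4 reaches the goal.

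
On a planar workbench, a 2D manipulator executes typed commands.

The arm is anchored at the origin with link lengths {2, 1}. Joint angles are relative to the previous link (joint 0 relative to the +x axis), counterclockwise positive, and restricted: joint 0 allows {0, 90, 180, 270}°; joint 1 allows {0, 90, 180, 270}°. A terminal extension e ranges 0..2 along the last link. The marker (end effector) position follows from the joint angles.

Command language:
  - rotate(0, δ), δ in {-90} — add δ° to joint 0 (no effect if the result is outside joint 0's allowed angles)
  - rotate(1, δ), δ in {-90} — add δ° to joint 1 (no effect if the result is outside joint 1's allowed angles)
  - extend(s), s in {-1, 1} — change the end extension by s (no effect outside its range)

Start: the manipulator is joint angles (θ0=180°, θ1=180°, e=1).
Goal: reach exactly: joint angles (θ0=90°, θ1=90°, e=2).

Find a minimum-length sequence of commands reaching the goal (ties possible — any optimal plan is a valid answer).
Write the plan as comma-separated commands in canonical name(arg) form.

rotate(1, -90), rotate(0, -90), extend(1)

from: joint angles (θ0=180°, θ1=180°, e=1)
1. rotate(1, -90) → joint angles (θ0=180°, θ1=90°, e=1)
2. rotate(0, -90) → joint angles (θ0=90°, θ1=90°, e=1)
3. extend(1) → joint angles (θ0=90°, θ1=90°, e=2)
nothing shorter than 3 reaches the goal.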